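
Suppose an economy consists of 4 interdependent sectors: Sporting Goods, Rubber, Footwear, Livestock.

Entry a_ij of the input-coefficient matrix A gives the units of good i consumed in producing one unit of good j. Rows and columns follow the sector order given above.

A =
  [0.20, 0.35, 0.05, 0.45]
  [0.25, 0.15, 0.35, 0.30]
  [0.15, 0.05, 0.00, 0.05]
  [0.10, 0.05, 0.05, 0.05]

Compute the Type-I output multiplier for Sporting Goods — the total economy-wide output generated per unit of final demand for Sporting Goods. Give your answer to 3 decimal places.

m_1 = 2.960

I − A =
  [   0.80    -0.35    -0.05    -0.45]
  [  -0.25     0.85    -0.35    -0.30]
  [  -0.15    -0.05     1.00    -0.05]
  [  -0.10    -0.05    -0.05     0.95]
Compute the cofactors C_ij = (−1)^(i+j)·(3×3 minor ij) of I−A; the adjugate is their transpose:
adj(I−A) = Cᵀ =
  [ 0.772125   0.357750   0.188250   0.488625]
  [ 0.320750   0.702250   0.281250   0.388500]
  [ 0.137125   0.092750   0.496500   0.120375]
  [ 0.105375   0.079500   0.060750   0.553125]
det(I−A) = Σ_j (I−A)_1j·C_1j = (0.80)(0.772125) + (-0.35)(0.320750) + (-0.05)(0.137125) + (-0.45)(0.105375) = 0.4511625
(I − A)⁻¹ = adj(I−A) / det(I−A) ≈
  [   1.7114     0.7930     0.4173     1.0830]
  [   0.7109     1.5565     0.6234     0.8611]
  [   0.3039     0.2056     1.1005     0.2668]
  [   0.2336     0.1762     0.1347     1.2260]
The output multiplier for sector j is the column-j sum of the Leontief inverse (I − A)⁻¹ = adj(I−A) / det(I−A).
Column 1 of adj(I−A): (0.772125, 0.320750, 0.137125, 0.105375); det(I−A) = 0.4511625.
m_1 = (0.772125 + 0.320750 + 0.137125 + 0.105375) / 0.4511625 = 1.335375 / 0.4511625 ≈ 2.960.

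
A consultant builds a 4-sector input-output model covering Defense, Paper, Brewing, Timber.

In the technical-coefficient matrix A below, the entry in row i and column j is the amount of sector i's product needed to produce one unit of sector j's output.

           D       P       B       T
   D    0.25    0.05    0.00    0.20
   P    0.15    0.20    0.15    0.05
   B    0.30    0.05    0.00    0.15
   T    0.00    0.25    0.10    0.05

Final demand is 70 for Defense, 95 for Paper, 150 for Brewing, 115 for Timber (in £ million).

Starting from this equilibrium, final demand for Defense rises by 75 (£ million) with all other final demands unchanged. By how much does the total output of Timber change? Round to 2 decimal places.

I − A =
  [   0.75    -0.05     0.00    -0.20]
  [  -0.15     0.80    -0.15    -0.05]
  [  -0.30    -0.05     1.00    -0.15]
  [   0.00    -0.25    -0.10     0.95]
Compute the cofactors C_ij = (−1)^(i+j)·(3×3 minor ij) of I−A; the adjugate is their transpose:
adj(I−A) = Cᵀ =
  [ 0.722500   0.097750   0.030875   0.162125]
  [ 0.184500   0.695250   0.113625   0.093375]
  [ 0.237000   0.093000   0.546000   0.141000]
  [ 0.073500   0.192750   0.087375   0.584625]
det(I−A) = Σ_j (I−A)_1j·C_1j = (0.75)(0.722500) + (-0.05)(0.184500) + (0.00)(0.237000) + (-0.20)(0.073500) = 0.51795
(I − A)⁻¹ = adj(I−A) / det(I−A) ≈
  [   1.3949     0.1887     0.0596     0.3130]
  [   0.3562     1.3423     0.2194     0.1803]
  [   0.4576     0.1796     1.0542     0.2722]
  [   0.1419     0.3721     0.1687     1.1287]
Δx = (I − A)⁻¹ Δd with Δd having +75 in the Defense component and 0 elsewhere.
So Δx_T = L_TD · (+75), where L_TD = adj(I−A)_TD / det(I−A) = 0.073500 / 0.51795.
Δx_T = 0.073500 × (+75) / 0.51795 = 5.5125 / 0.51795 ≈ 10.64.

Δx_T = 10.64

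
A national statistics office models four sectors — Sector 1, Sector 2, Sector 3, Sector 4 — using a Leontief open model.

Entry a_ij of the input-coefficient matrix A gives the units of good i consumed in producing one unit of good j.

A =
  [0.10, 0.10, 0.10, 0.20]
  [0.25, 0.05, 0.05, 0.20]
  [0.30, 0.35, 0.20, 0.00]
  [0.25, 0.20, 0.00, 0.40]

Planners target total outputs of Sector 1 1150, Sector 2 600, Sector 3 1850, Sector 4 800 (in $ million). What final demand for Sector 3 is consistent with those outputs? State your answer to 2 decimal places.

I − A =
  [   0.90    -0.10    -0.10    -0.20]
  [  -0.25     0.95    -0.05    -0.20]
  [  -0.30    -0.35     0.80     0.00]
  [  -0.25    -0.20     0.00     0.60]
d = (I − A) x:
  d_1 = (+0.90)·1150 + (-0.10)·600 + (-0.10)·1850 + (-0.20)·800 = 630.00
  d_2 = (-0.25)·1150 + (+0.95)·600 + (-0.05)·1850 + (-0.20)·800 = 30.00
  d_3 = (-0.30)·1150 + (-0.35)·600 + (+0.80)·1850 + (+0.00)·800 = 925.00
  d_4 = (-0.25)·1150 + (-0.20)·600 + (+0.00)·1850 + (+0.60)·800 = 72.50

d_3 = 925.00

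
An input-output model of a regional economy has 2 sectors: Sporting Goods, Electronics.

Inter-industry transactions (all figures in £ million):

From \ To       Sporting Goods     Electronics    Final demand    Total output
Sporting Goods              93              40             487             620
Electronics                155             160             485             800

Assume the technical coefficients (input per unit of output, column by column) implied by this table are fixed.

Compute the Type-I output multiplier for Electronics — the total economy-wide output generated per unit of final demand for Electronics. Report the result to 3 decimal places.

Technical coefficients a_ij = z_ij / X_j:
  a_11 = 93/620 = 0.15, a_21 = 155/620 = 0.25
  a_12 = 40/800 = 0.05, a_22 = 160/800 = 0.20
I − A =
  [   0.85    -0.05]
  [  -0.25     0.80]
det(I−A) = (0.85)(0.80) − (-0.05)(-0.25) = 0.6675
adj(I−A) = [[0.80, 0.05], [0.25, 0.85]]
(I − A)⁻¹ = adj(I−A) / det(I−A) ≈
  [   1.1985     0.0749]
  [   0.3745     1.2734]
The output multiplier for sector j is the column-j sum of the Leontief inverse (I − A)⁻¹ = adj(I−A) / det(I−A).
Column 2 of adj(I−A): (0.05, 0.85); det(I−A) = 0.6675.
m_2 = (0.05 + 0.85) / 0.6675 = 0.90 / 0.6675 ≈ 1.348.

m_2 = 1.348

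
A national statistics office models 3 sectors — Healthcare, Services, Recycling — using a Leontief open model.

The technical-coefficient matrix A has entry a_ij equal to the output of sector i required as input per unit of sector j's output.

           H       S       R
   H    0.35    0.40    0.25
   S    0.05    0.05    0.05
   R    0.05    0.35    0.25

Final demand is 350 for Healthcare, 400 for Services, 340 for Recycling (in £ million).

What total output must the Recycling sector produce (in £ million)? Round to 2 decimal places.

I − A =
  [   0.65    -0.40    -0.25]
  [  -0.05     0.95    -0.05]
  [  -0.05    -0.35     0.75]
Cofactors of I−A, C_ij = (−1)^(i+j)·(minor ij) (rows/columns in the sector order above):
  C_11 = (0.95)(0.75) − (-0.05)(-0.35) = 0.6950
  C_12 = −[(-0.05)(0.75) − (-0.05)(-0.05)] = 0.0400
  C_13 = (-0.05)(-0.35) − (0.95)(-0.05) = 0.0650
  C_21 = −[(-0.40)(0.75) − (-0.25)(-0.35)] = 0.3875
  C_22 = (0.65)(0.75) − (-0.25)(-0.05) = 0.4750
  C_23 = −[(0.65)(-0.35) − (-0.40)(-0.05)] = 0.2475
  C_31 = (-0.40)(-0.05) − (-0.25)(0.95) = 0.2575
  C_32 = −[(0.65)(-0.05) − (-0.25)(-0.05)] = 0.0450
  C_33 = (0.65)(0.95) − (-0.40)(-0.05) = 0.5975
det(I−A) = Σ_j (I−A)_1j·C_1j = (0.65)(0.6950) + (-0.40)(0.0400) + (-0.25)(0.0650) = 0.4195
adj(I−A) = Cᵀ =
  [ 0.6950   0.3875   0.2575]
  [ 0.0400   0.4750   0.0450]
  [ 0.0650   0.2475   0.5975]
(I − A)⁻¹ = adj(I−A) / det(I−A) ≈
  [   1.6567     0.9237     0.6138]
  [   0.0954     1.1323     0.1073]
  [   0.1549     0.5900     1.4243]
x = (I − A)⁻¹ d = adj(I−A)·d / det(I−A), with det(I−A) = 0.4195:
  x_H = (0.6950·350 + 0.3875·400 + 0.2575·340) / 0.4195 = 485.80 / 0.4195 ≈ 1158.05
  x_S = (0.0400·350 + 0.4750·400 + 0.0450·340) / 0.4195 = 219.30 / 0.4195 ≈ 522.77
  x_R = (0.0650·350 + 0.2475·400 + 0.5975·340) / 0.4195 = 324.90 / 0.4195 ≈ 774.49

x_R = 774.49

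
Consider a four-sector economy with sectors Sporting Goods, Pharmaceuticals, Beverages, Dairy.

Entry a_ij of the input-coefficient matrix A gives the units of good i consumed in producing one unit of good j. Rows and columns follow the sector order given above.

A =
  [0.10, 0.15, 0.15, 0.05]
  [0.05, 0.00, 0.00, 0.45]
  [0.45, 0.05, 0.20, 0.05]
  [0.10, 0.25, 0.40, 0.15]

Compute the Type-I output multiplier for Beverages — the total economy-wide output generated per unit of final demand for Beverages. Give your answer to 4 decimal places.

m_B = 3.2393

I − A =
  [   0.90    -0.15    -0.15    -0.05]
  [  -0.05     1.00     0.00    -0.45]
  [  -0.45    -0.05     0.80    -0.05]
  [  -0.10    -0.25    -0.40     0.85]
Compute the cofactors C_ij = (−1)^(i+j)·(3×3 minor ij) of I−A; the adjugate is their transpose:
adj(I−A) = Cᵀ =
  [ 0.561000   0.118250   0.157625   0.104875]
  [ 0.150000   0.522875   0.176125   0.296000]
  [ 0.341875   0.113000   0.645000   0.117875]
  [ 0.271000   0.220875   0.373875   0.646125]
det(I−A) = Σ_j (I−A)_1j·C_1j = (0.90)(0.561000) + (-0.15)(0.150000) + (-0.15)(0.341875) + (-0.05)(0.271000) = 0.41756875
(I − A)⁻¹ = adj(I−A) / det(I−A) ≈
  [   1.34349     0.28319     0.37748     0.25116]
  [   0.35922     1.25219     0.42179     0.70887]
  [   0.81873     0.27061     1.54466     0.28229]
  [   0.64899     0.52895     0.89536     1.54735]
The output multiplier for sector j is the column-j sum of the Leontief inverse (I − A)⁻¹ = adj(I−A) / det(I−A).
Column B of adj(I−A): (0.157625, 0.176125, 0.645000, 0.373875); det(I−A) = 0.41756875.
m_B = (0.157625 + 0.176125 + 0.645000 + 0.373875) / 0.41756875 = 1.352625 / 0.41756875 ≈ 3.2393.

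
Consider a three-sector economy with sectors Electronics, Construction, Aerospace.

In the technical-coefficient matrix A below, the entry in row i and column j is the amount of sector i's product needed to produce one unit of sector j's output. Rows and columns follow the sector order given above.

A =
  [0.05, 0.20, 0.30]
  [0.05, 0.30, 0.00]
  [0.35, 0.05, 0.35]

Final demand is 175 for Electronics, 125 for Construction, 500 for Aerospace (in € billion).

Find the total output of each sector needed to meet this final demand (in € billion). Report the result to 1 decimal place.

x_1 = 576.8, x_2 = 219.8, x_3 = 1096.7

I − A =
  [   0.95    -0.20    -0.30]
  [  -0.05     0.70     0.00]
  [  -0.35    -0.05     0.65]
Cofactors of I−A, C_ij = (−1)^(i+j)·(minor ij) (rows/columns in the sector order above):
  C_11 = (0.70)(0.65) − (0.00)(-0.05) = 0.4550
  C_12 = −[(-0.05)(0.65) − (0.00)(-0.35)] = 0.0325
  C_13 = (-0.05)(-0.05) − (0.70)(-0.35) = 0.2475
  C_21 = −[(-0.20)(0.65) − (-0.30)(-0.05)] = 0.1450
  C_22 = (0.95)(0.65) − (-0.30)(-0.35) = 0.5125
  C_23 = −[(0.95)(-0.05) − (-0.20)(-0.35)] = 0.1175
  C_31 = (-0.20)(0.00) − (-0.30)(0.70) = 0.2100
  C_32 = −[(0.95)(0.00) − (-0.30)(-0.05)] = 0.0150
  C_33 = (0.95)(0.70) − (-0.20)(-0.05) = 0.6550
det(I−A) = Σ_j (I−A)_1j·C_1j = (0.95)(0.4550) + (-0.20)(0.0325) + (-0.30)(0.2475) = 0.3515
adj(I−A) = Cᵀ =
  [ 0.4550   0.1450   0.2100]
  [ 0.0325   0.5125   0.0150]
  [ 0.2475   0.1175   0.6550]
(I − A)⁻¹ = adj(I−A) / det(I−A) ≈
  [   1.2945     0.4125     0.5974]
  [   0.0925     1.4580     0.0427]
  [   0.7041     0.3343     1.8634]
x = (I − A)⁻¹ d = adj(I−A)·d / det(I−A), with det(I−A) = 0.3515:
  x_1 = (0.4550·175 + 0.1450·125 + 0.2100·500) / 0.3515 = 202.75 / 0.3515 ≈ 576.8
  x_2 = (0.0325·175 + 0.5125·125 + 0.0150·500) / 0.3515 = 77.25 / 0.3515 ≈ 219.8
  x_3 = (0.2475·175 + 0.1175·125 + 0.6550·500) / 0.3515 = 385.50 / 0.3515 ≈ 1096.7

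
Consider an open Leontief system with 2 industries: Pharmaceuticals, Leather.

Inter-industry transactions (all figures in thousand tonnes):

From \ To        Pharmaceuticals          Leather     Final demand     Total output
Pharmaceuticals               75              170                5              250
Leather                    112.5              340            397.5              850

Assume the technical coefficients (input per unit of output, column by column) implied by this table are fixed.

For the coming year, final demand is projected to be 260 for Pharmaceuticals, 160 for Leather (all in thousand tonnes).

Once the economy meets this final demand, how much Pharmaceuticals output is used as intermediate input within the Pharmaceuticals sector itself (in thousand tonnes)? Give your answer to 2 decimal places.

Technical coefficients a_ij = z_ij / X_j:
  a_PP = 75/250 = 0.30, a_LP = 112.5/250 = 0.45
  a_PL = 170/850 = 0.20, a_LL = 340/850 = 0.40
I − A =
  [   0.70    -0.20]
  [  -0.45     0.60]
det(I−A) = (0.70)(0.60) − (-0.20)(-0.45) = 0.3300
adj(I−A) = [[0.60, 0.20], [0.45, 0.70]]
(I − A)⁻¹ = adj(I−A) / det(I−A) ≈
  [   1.8182     0.6061]
  [   1.3636     2.1212]
First solve x = (I − A)⁻¹ d = adj(I−A)·d / det(I−A); in particular x_P = (0.60·260 + 0.20·160) / 0.3300 = 188.00 / 0.3300 ≈ 569.6970.
Intermediate flow from P to P: z_PP = a_PP · x_P = 0.30 × 188.00 / 0.3300 = 56.40 / 0.3300 ≈ 170.91.

z_PP = 170.91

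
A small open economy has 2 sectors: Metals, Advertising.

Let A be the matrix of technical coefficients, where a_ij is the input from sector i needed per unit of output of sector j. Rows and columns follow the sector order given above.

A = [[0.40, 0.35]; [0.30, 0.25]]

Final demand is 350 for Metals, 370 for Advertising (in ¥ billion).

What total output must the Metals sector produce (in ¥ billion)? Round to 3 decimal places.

x_1 = 1136.232

I − A =
  [   0.60    -0.35]
  [  -0.30     0.75]
det(I−A) = (0.60)(0.75) − (-0.35)(-0.30) = 0.3450
adj(I−A) = [[0.75, 0.35], [0.30, 0.60]]
(I − A)⁻¹ = adj(I−A) / det(I−A) ≈
  [   2.1739     1.0145]
  [   0.8696     1.7391]
x = (I − A)⁻¹ d = adj(I−A)·d / det(I−A), with det(I−A) = 0.3450:
  x_1 = (0.75·350 + 0.35·370) / 0.3450 = 392.00 / 0.3450 ≈ 1136.232
  x_2 = (0.30·350 + 0.60·370) / 0.3450 = 327.00 / 0.3450 ≈ 947.826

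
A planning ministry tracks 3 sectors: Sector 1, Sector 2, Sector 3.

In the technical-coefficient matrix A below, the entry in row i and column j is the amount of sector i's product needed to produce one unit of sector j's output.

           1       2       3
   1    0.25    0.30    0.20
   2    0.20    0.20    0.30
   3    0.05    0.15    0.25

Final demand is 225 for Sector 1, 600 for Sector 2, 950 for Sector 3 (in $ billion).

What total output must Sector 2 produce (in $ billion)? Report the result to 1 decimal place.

I − A =
  [   0.75    -0.30    -0.20]
  [  -0.20     0.80    -0.30]
  [  -0.05    -0.15     0.75]
Cofactors of I−A, C_ij = (−1)^(i+j)·(minor ij) (rows/columns in the sector order above):
  C_11 = (0.80)(0.75) − (-0.30)(-0.15) = 0.5550
  C_12 = −[(-0.20)(0.75) − (-0.30)(-0.05)] = 0.1650
  C_13 = (-0.20)(-0.15) − (0.80)(-0.05) = 0.0700
  C_21 = −[(-0.30)(0.75) − (-0.20)(-0.15)] = 0.2550
  C_22 = (0.75)(0.75) − (-0.20)(-0.05) = 0.5525
  C_23 = −[(0.75)(-0.15) − (-0.30)(-0.05)] = 0.1275
  C_31 = (-0.30)(-0.30) − (-0.20)(0.80) = 0.2500
  C_32 = −[(0.75)(-0.30) − (-0.20)(-0.20)] = 0.2650
  C_33 = (0.75)(0.80) − (-0.30)(-0.20) = 0.5400
det(I−A) = Σ_j (I−A)_1j·C_1j = (0.75)(0.5550) + (-0.30)(0.1650) + (-0.20)(0.0700) = 0.35275
adj(I−A) = Cᵀ =
  [ 0.5550   0.2550   0.2500]
  [ 0.1650   0.5525   0.2650]
  [ 0.0700   0.1275   0.5400]
(I − A)⁻¹ = adj(I−A) / det(I−A) ≈
  [   1.5734     0.7229     0.7087]
  [   0.4678     1.5663     0.7512]
  [   0.1984     0.3614     1.5308]
x = (I − A)⁻¹ d = adj(I−A)·d / det(I−A), with det(I−A) = 0.35275:
  x_1 = (0.5550·225 + 0.2550·600 + 0.2500·950) / 0.35275 = 515.375 / 0.35275 ≈ 1461.0
  x_2 = (0.1650·225 + 0.5525·600 + 0.2650·950) / 0.35275 = 620.375 / 0.35275 ≈ 1758.7
  x_3 = (0.0700·225 + 0.1275·600 + 0.5400·950) / 0.35275 = 605.25 / 0.35275 ≈ 1715.8

x_2 = 1758.7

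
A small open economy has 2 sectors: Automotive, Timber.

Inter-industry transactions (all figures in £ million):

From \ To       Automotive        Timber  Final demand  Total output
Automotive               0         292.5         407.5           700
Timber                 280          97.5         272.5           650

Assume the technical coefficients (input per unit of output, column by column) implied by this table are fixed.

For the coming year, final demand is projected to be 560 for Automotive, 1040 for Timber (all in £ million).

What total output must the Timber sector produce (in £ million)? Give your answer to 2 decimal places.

Technical coefficients a_ij = z_ij / X_j:
  a_AA = 0/700 = 0.00, a_TA = 280/700 = 0.40
  a_AT = 292.5/650 = 0.45, a_TT = 97.5/650 = 0.15
I − A =
  [   1.00    -0.45]
  [  -0.40     0.85]
det(I−A) = (1.00)(0.85) − (-0.45)(-0.40) = 0.6700
adj(I−A) = [[0.85, 0.45], [0.40, 1.00]]
(I − A)⁻¹ = adj(I−A) / det(I−A) ≈
  [   1.2687     0.6716]
  [   0.5970     1.4925]
x = (I − A)⁻¹ d = adj(I−A)·d / det(I−A), with det(I−A) = 0.6700:
  x_A = (0.85·560 + 0.45·1040) / 0.6700 = 944.00 / 0.6700 ≈ 1408.96
  x_T = (0.40·560 + 1.00·1040) / 0.6700 = 1264.00 / 0.6700 ≈ 1886.57

x_T = 1886.57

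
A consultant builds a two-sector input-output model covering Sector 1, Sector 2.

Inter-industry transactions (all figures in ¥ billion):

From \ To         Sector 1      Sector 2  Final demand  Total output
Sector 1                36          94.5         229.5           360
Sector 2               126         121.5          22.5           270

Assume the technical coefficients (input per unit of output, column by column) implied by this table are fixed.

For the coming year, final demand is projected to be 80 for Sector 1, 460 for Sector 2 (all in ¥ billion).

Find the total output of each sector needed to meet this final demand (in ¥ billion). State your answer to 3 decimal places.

x_1 = 550.336, x_2 = 1186.577

Technical coefficients a_ij = z_ij / X_j:
  a_11 = 36/360 = 0.10, a_21 = 126/360 = 0.35
  a_12 = 94.5/270 = 0.35, a_22 = 121.5/270 = 0.45
I − A =
  [   0.90    -0.35]
  [  -0.35     0.55]
det(I−A) = (0.90)(0.55) − (-0.35)(-0.35) = 0.3725
adj(I−A) = [[0.55, 0.35], [0.35, 0.90]]
(I − A)⁻¹ = adj(I−A) / det(I−A) ≈
  [   1.4765     0.9396]
  [   0.9396     2.4161]
x = (I − A)⁻¹ d = adj(I−A)·d / det(I−A), with det(I−A) = 0.3725:
  x_1 = (0.55·80 + 0.35·460) / 0.3725 = 205.00 / 0.3725 ≈ 550.336
  x_2 = (0.35·80 + 0.90·460) / 0.3725 = 442.00 / 0.3725 ≈ 1186.577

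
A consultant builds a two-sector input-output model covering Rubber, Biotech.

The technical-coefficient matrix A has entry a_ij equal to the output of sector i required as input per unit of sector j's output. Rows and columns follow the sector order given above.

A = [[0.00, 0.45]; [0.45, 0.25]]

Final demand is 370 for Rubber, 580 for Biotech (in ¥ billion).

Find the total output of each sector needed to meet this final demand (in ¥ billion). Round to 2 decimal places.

x_1 = 983.56, x_2 = 1363.47

I − A =
  [   1.00    -0.45]
  [  -0.45     0.75]
det(I−A) = (1.00)(0.75) − (-0.45)(-0.45) = 0.5475
adj(I−A) = [[0.75, 0.45], [0.45, 1.00]]
(I − A)⁻¹ = adj(I−A) / det(I−A) ≈
  [   1.3699     0.8219]
  [   0.8219     1.8265]
x = (I − A)⁻¹ d = adj(I−A)·d / det(I−A), with det(I−A) = 0.5475:
  x_1 = (0.75·370 + 0.45·580) / 0.5475 = 538.50 / 0.5475 ≈ 983.56
  x_2 = (0.45·370 + 1.00·580) / 0.5475 = 746.50 / 0.5475 ≈ 1363.47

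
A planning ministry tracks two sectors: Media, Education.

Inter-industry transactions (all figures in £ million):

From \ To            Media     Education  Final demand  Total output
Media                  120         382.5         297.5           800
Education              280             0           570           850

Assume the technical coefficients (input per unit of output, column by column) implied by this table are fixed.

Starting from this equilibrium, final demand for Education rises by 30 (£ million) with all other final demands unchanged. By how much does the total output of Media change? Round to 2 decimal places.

Technical coefficients a_ij = z_ij / X_j:
  a_MM = 120/800 = 0.15, a_EM = 280/800 = 0.35
  a_ME = 382.5/850 = 0.45, a_EE = 0/850 = 0.00
I − A =
  [   0.85    -0.45]
  [  -0.35     1.00]
det(I−A) = (0.85)(1.00) − (-0.45)(-0.35) = 0.6925
adj(I−A) = [[1.00, 0.45], [0.35, 0.85]]
(I − A)⁻¹ = adj(I−A) / det(I−A) ≈
  [   1.4440     0.6498]
  [   0.5054     1.2274]
Δx = (I − A)⁻¹ Δd with Δd having +30 in the Education component and 0 elsewhere.
So Δx_M = L_ME · (+30), where L_ME = adj(I−A)_ME / det(I−A) = 0.45 / 0.6925.
Δx_M = 0.45 × (+30) / 0.6925 = 13.50 / 0.6925 ≈ 19.49.

Δx_M = 19.49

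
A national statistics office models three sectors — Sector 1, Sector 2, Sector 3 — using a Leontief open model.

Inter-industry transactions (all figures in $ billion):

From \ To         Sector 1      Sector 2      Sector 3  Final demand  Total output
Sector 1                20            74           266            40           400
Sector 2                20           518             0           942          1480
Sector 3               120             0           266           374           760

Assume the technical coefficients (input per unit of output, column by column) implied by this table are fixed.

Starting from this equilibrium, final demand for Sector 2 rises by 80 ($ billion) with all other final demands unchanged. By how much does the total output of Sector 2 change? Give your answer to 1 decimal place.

Technical coefficients a_ij = z_ij / X_j:
  a_11 = 20/400 = 0.05, a_21 = 20/400 = 0.05, a_31 = 120/400 = 0.30
  a_12 = 74/1480 = 0.05, a_22 = 518/1480 = 0.35, a_32 = 0/1480 = 0.00
  a_13 = 266/760 = 0.35, a_23 = 0/760 = 0.00, a_33 = 266/760 = 0.35
I − A =
  [   0.95    -0.05    -0.35]
  [  -0.05     0.65     0.00]
  [  -0.30     0.00     0.65]
Cofactors of I−A, C_ij = (−1)^(i+j)·(minor ij) (rows/columns in the sector order above):
  C_11 = (0.65)(0.65) − (0.00)(0.00) = 0.4225
  C_12 = −[(-0.05)(0.65) − (0.00)(-0.30)] = 0.0325
  C_13 = (-0.05)(0.00) − (0.65)(-0.30) = 0.1950
  C_21 = −[(-0.05)(0.65) − (-0.35)(0.00)] = 0.0325
  C_22 = (0.95)(0.65) − (-0.35)(-0.30) = 0.5125
  C_23 = −[(0.95)(0.00) − (-0.05)(-0.30)] = 0.0150
  C_31 = (-0.05)(0.00) − (-0.35)(0.65) = 0.2275
  C_32 = −[(0.95)(0.00) − (-0.35)(-0.05)] = 0.0175
  C_33 = (0.95)(0.65) − (-0.05)(-0.05) = 0.6150
det(I−A) = Σ_j (I−A)_1j·C_1j = (0.95)(0.4225) + (-0.05)(0.0325) + (-0.35)(0.1950) = 0.3315
adj(I−A) = Cᵀ =
  [ 0.4225   0.0325   0.2275]
  [ 0.0325   0.5125   0.0175]
  [ 0.1950   0.0150   0.6150]
(I − A)⁻¹ = adj(I−A) / det(I−A) ≈
  [   1.2745     0.0980     0.6863]
  [   0.0980     1.5460     0.0528]
  [   0.5882     0.0452     1.8552]
Δx = (I − A)⁻¹ Δd with Δd having +80 in the Sector 2 component and 0 elsewhere.
So Δx_2 = L_22 · (+80), where L_22 = adj(I−A)_22 / det(I−A) = 0.5125 / 0.3315.
Δx_2 = 0.5125 × (+80) / 0.3315 = 41.00 / 0.3315 ≈ 123.7.

Δx_2 = 123.7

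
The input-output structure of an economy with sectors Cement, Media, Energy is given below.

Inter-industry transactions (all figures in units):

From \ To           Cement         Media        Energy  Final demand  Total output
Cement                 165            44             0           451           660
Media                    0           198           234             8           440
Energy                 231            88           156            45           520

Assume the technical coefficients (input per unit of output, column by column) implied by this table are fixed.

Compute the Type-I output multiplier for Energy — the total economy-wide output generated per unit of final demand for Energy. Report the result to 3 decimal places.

Technical coefficients a_ij = z_ij / X_j:
  a_CC = 165/660 = 0.25, a_MC = 0/660 = 0.00, a_EC = 231/660 = 0.35
  a_CM = 44/440 = 0.10, a_MM = 198/440 = 0.45, a_EM = 88/440 = 0.20
  a_CE = 0/520 = 0.00, a_ME = 234/520 = 0.45, a_EE = 156/520 = 0.30
I − A =
  [   0.75    -0.10     0.00]
  [   0.00     0.55    -0.45]
  [  -0.35    -0.20     0.70]
Cofactors of I−A, C_ij = (−1)^(i+j)·(minor ij) (rows/columns in the sector order above):
  C_11 = (0.55)(0.70) − (-0.45)(-0.20) = 0.2950
  C_12 = −[(0.00)(0.70) − (-0.45)(-0.35)] = 0.1575
  C_13 = (0.00)(-0.20) − (0.55)(-0.35) = 0.1925
  C_21 = −[(-0.10)(0.70) − (0.00)(-0.20)] = 0.0700
  C_22 = (0.75)(0.70) − (0.00)(-0.35) = 0.5250
  C_23 = −[(0.75)(-0.20) − (-0.10)(-0.35)] = 0.1850
  C_31 = (-0.10)(-0.45) − (0.00)(0.55) = 0.0450
  C_32 = −[(0.75)(-0.45) − (0.00)(0.00)] = 0.3375
  C_33 = (0.75)(0.55) − (-0.10)(0.00) = 0.4125
det(I−A) = Σ_j (I−A)_1j·C_1j = (0.75)(0.2950) + (-0.10)(0.1575) + (0.00)(0.1925) = 0.2055
adj(I−A) = Cᵀ =
  [ 0.2950   0.0700   0.0450]
  [ 0.1575   0.5250   0.3375]
  [ 0.1925   0.1850   0.4125]
(I − A)⁻¹ = adj(I−A) / det(I−A) ≈
  [   1.4355     0.3406     0.2190]
  [   0.7664     2.5547     1.6423]
  [   0.9367     0.9002     2.0073]
The output multiplier for sector j is the column-j sum of the Leontief inverse (I − A)⁻¹ = adj(I−A) / det(I−A).
Column E of adj(I−A): (0.0450, 0.3375, 0.4125); det(I−A) = 0.2055.
m_E = (0.0450 + 0.3375 + 0.4125) / 0.2055 = 0.795 / 0.2055 ≈ 3.869.

m_E = 3.869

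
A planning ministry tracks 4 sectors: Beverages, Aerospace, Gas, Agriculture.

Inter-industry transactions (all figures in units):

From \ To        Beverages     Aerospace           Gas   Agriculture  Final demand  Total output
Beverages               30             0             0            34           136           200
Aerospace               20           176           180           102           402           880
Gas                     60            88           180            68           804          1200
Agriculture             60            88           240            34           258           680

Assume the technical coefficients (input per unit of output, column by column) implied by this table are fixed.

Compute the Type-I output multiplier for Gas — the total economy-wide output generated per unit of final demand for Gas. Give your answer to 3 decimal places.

Technical coefficients a_ij = z_ij / X_j:
  a_11 = 30/200 = 0.15, a_21 = 20/200 = 0.10, a_31 = 60/200 = 0.30, a_41 = 60/200 = 0.30
  a_12 = 0/880 = 0.00, a_22 = 176/880 = 0.20, a_32 = 88/880 = 0.10, a_42 = 88/880 = 0.10
  a_13 = 0/1200 = 0.00, a_23 = 180/1200 = 0.15, a_33 = 180/1200 = 0.15, a_43 = 240/1200 = 0.20
  a_14 = 34/680 = 0.05, a_24 = 102/680 = 0.15, a_34 = 68/680 = 0.10, a_44 = 34/680 = 0.05
I − A =
  [   0.85     0.00     0.00    -0.05]
  [  -0.10     0.80    -0.15    -0.15]
  [  -0.30    -0.10     0.85    -0.10]
  [  -0.30    -0.10    -0.20     0.95]
Compute the cofactors C_ij = (−1)^(i+j)·(3×3 minor ij) of I−A; the adjugate is their transpose:
adj(I−A) = Cᵀ =
  [ 0.598500   0.005250   0.008750   0.033250]
  [ 0.173250   0.653625   0.145375   0.127625]
  [ 0.262500   0.089250   0.620750   0.093250]
  [ 0.262500   0.089250   0.148750   0.565250]
det(I−A) = Σ_j (I−A)_1j·C_1j = (0.85)(0.598500) + (0.00)(0.173250) + (0.00)(0.262500) + (-0.05)(0.262500) = 0.4956
(I − A)⁻¹ = adj(I−A) / det(I−A) ≈
  [   1.2076     0.0106     0.0177     0.0671]
  [   0.3496     1.3189     0.2933     0.2575]
  [   0.5297     0.1801     1.2525     0.1882]
  [   0.5297     0.1801     0.3001     1.1405]
The output multiplier for sector j is the column-j sum of the Leontief inverse (I − A)⁻¹ = adj(I−A) / det(I−A).
Column 3 of adj(I−A): (0.008750, 0.145375, 0.620750, 0.148750); det(I−A) = 0.4956.
m_3 = (0.008750 + 0.145375 + 0.620750 + 0.148750) / 0.4956 = 0.923625 / 0.4956 ≈ 1.864.

m_3 = 1.864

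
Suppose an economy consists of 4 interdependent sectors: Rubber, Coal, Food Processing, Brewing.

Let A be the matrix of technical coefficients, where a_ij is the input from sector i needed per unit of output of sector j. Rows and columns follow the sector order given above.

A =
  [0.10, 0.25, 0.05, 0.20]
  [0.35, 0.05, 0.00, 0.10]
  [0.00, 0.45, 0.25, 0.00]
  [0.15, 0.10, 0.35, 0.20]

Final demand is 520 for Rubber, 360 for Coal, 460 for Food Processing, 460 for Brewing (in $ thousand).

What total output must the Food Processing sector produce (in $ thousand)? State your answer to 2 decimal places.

I − A =
  [   0.90    -0.25    -0.05    -0.20]
  [  -0.35     0.95     0.00    -0.10]
  [   0.00    -0.45     0.75     0.00]
  [  -0.15    -0.10    -0.35     0.80]
Compute the cofactors C_ij = (−1)^(i+j)·(3×3 minor ij) of I−A; the adjugate is their transpose:
adj(I−A) = Cᵀ =
  [ 0.54675   0.21450   0.11275   0.16350]
  [ 0.22125   0.51750   0.07075   0.12000]
  [ 0.13275   0.31050   0.56575   0.07200]
  [ 0.18825   0.24075   0.27750   0.56775]
det(I−A) = Σ_j (I−A)_1j·C_1j = (0.90)(0.54675) + (-0.25)(0.22125) + (-0.05)(0.13275) + (-0.20)(0.18825) = 0.392475
(I − A)⁻¹ = adj(I−A) / det(I−A) ≈
  [   1.3931     0.5465     0.2873     0.4166]
  [   0.5637     1.3186     0.1803     0.3058]
  [   0.3382     0.7911     1.4415     0.1835]
  [   0.4796     0.6134     0.7071     1.4466]
x = (I − A)⁻¹ d = adj(I−A)·d / det(I−A), with det(I−A) = 0.392475:
  x_R = (0.54675·520 + 0.21450·360 + 0.11275·460 + 0.16350·460) / 0.392475 = 488.605 / 0.392475 ≈ 1244.93
  x_C = (0.22125·520 + 0.51750·360 + 0.07075·460 + 0.12000·460) / 0.392475 = 389.095 / 0.392475 ≈ 991.39
  x_F = (0.13275·520 + 0.31050·360 + 0.56575·460 + 0.07200·460) / 0.392475 = 474.175 / 0.392475 ≈ 1208.17
  x_B = (0.18825·520 + 0.24075·360 + 0.27750·460 + 0.56775·460) / 0.392475 = 573.375 / 0.392475 ≈ 1460.92

x_F = 1208.17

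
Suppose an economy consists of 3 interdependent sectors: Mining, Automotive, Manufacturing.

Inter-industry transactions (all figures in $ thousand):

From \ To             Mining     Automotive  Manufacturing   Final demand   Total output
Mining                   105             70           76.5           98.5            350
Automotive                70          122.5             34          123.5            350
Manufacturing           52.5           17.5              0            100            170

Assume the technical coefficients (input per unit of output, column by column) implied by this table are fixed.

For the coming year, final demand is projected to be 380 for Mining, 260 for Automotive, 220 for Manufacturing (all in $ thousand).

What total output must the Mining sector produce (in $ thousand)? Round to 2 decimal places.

x_1 = 1058.18

Technical coefficients a_ij = z_ij / X_j:
  a_11 = 105/350 = 0.30, a_21 = 70/350 = 0.20, a_31 = 52.5/350 = 0.15
  a_12 = 70/350 = 0.20, a_22 = 122.5/350 = 0.35, a_32 = 17.5/350 = 0.05
  a_13 = 76.5/170 = 0.45, a_23 = 34/170 = 0.20, a_33 = 0/170 = 0.00
I − A =
  [   0.70    -0.20    -0.45]
  [  -0.20     0.65    -0.20]
  [  -0.15    -0.05     1.00]
Cofactors of I−A, C_ij = (−1)^(i+j)·(minor ij) (rows/columns in the sector order above):
  C_11 = (0.65)(1.00) − (-0.20)(-0.05) = 0.6400
  C_12 = −[(-0.20)(1.00) − (-0.20)(-0.15)] = 0.2300
  C_13 = (-0.20)(-0.05) − (0.65)(-0.15) = 0.1075
  C_21 = −[(-0.20)(1.00) − (-0.45)(-0.05)] = 0.2225
  C_22 = (0.70)(1.00) − (-0.45)(-0.15) = 0.6325
  C_23 = −[(0.70)(-0.05) − (-0.20)(-0.15)] = 0.0650
  C_31 = (-0.20)(-0.20) − (-0.45)(0.65) = 0.3325
  C_32 = −[(0.70)(-0.20) − (-0.45)(-0.20)] = 0.2300
  C_33 = (0.70)(0.65) − (-0.20)(-0.20) = 0.4150
det(I−A) = Σ_j (I−A)_1j·C_1j = (0.70)(0.6400) + (-0.20)(0.2300) + (-0.45)(0.1075) = 0.353625
adj(I−A) = Cᵀ =
  [ 0.6400   0.2225   0.3325]
  [ 0.2300   0.6325   0.2300]
  [ 0.1075   0.0650   0.4150]
(I − A)⁻¹ = adj(I−A) / det(I−A) ≈
  [   1.8098     0.6292     0.9403]
  [   0.6504     1.7886     0.6504]
  [   0.3040     0.1838     1.1736]
x = (I − A)⁻¹ d = adj(I−A)·d / det(I−A), with det(I−A) = 0.353625:
  x_1 = (0.6400·380 + 0.2225·260 + 0.3325·220) / 0.353625 = 374.20 / 0.353625 ≈ 1058.18
  x_2 = (0.2300·380 + 0.6325·260 + 0.2300·220) / 0.353625 = 302.45 / 0.353625 ≈ 855.28
  x_3 = (0.1075·380 + 0.0650·260 + 0.4150·220) / 0.353625 = 149.05 / 0.353625 ≈ 421.49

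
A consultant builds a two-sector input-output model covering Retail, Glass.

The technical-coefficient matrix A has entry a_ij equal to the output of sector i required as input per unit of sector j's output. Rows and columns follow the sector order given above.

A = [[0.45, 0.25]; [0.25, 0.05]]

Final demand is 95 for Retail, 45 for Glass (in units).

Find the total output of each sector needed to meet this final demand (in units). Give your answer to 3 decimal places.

x_R = 220.652, x_G = 105.435

I − A =
  [   0.55    -0.25]
  [  -0.25     0.95]
det(I−A) = (0.55)(0.95) − (-0.25)(-0.25) = 0.4600
adj(I−A) = [[0.95, 0.25], [0.25, 0.55]]
(I − A)⁻¹ = adj(I−A) / det(I−A) ≈
  [   2.0652     0.5435]
  [   0.5435     1.1957]
x = (I − A)⁻¹ d = adj(I−A)·d / det(I−A), with det(I−A) = 0.4600:
  x_R = (0.95·95 + 0.25·45) / 0.4600 = 101.50 / 0.4600 ≈ 220.652
  x_G = (0.25·95 + 0.55·45) / 0.4600 = 48.50 / 0.4600 ≈ 105.435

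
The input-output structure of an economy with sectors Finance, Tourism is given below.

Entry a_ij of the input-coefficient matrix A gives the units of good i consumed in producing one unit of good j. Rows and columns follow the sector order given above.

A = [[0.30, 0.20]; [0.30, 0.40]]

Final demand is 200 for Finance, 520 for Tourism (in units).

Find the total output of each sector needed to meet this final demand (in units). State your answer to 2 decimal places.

I − A =
  [   0.70    -0.20]
  [  -0.30     0.60]
det(I−A) = (0.70)(0.60) − (-0.20)(-0.30) = 0.3600
adj(I−A) = [[0.60, 0.20], [0.30, 0.70]]
(I − A)⁻¹ = adj(I−A) / det(I−A) ≈
  [   1.6667     0.5556]
  [   0.8333     1.9444]
x = (I − A)⁻¹ d = adj(I−A)·d / det(I−A), with det(I−A) = 0.3600:
  x_1 = (0.60·200 + 0.20·520) / 0.3600 = 224.00 / 0.3600 ≈ 622.22
  x_2 = (0.30·200 + 0.70·520) / 0.3600 = 424.00 / 0.3600 ≈ 1177.78

x_1 = 622.22, x_2 = 1177.78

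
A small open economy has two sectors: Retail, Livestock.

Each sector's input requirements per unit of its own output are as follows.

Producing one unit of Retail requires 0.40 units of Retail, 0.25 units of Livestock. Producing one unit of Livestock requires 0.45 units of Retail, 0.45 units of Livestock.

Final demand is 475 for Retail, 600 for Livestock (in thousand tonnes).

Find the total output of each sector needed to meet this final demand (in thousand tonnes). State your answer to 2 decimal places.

x_1 = 2442.53, x_2 = 2201.15

I − A =
  [   0.60    -0.45]
  [  -0.25     0.55]
det(I−A) = (0.60)(0.55) − (-0.45)(-0.25) = 0.2175
adj(I−A) = [[0.55, 0.45], [0.25, 0.60]]
(I − A)⁻¹ = adj(I−A) / det(I−A) ≈
  [   2.5287     2.0690]
  [   1.1494     2.7586]
x = (I − A)⁻¹ d = adj(I−A)·d / det(I−A), with det(I−A) = 0.2175:
  x_1 = (0.55·475 + 0.45·600) / 0.2175 = 531.25 / 0.2175 ≈ 2442.53
  x_2 = (0.25·475 + 0.60·600) / 0.2175 = 478.75 / 0.2175 ≈ 2201.15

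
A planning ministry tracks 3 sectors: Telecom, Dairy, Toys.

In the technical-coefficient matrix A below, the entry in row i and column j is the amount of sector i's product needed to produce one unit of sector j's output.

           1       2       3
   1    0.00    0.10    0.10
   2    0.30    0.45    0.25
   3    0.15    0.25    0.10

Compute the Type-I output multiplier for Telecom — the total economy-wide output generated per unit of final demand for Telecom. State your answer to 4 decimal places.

m_1 = 2.3251

I − A =
  [   1.00    -0.10    -0.10]
  [  -0.30     0.55    -0.25]
  [  -0.15    -0.25     0.90]
Cofactors of I−A, C_ij = (−1)^(i+j)·(minor ij) (rows/columns in the sector order above):
  C_11 = (0.55)(0.90) − (-0.25)(-0.25) = 0.4325
  C_12 = −[(-0.30)(0.90) − (-0.25)(-0.15)] = 0.3075
  C_13 = (-0.30)(-0.25) − (0.55)(-0.15) = 0.1575
  C_21 = −[(-0.10)(0.90) − (-0.10)(-0.25)] = 0.1150
  C_22 = (1.00)(0.90) − (-0.10)(-0.15) = 0.8850
  C_23 = −[(1.00)(-0.25) − (-0.10)(-0.15)] = 0.2650
  C_31 = (-0.10)(-0.25) − (-0.10)(0.55) = 0.0800
  C_32 = −[(1.00)(-0.25) − (-0.10)(-0.30)] = 0.2800
  C_33 = (1.00)(0.55) − (-0.10)(-0.30) = 0.5200
det(I−A) = Σ_j (I−A)_1j·C_1j = (1.00)(0.4325) + (-0.10)(0.3075) + (-0.10)(0.1575) = 0.3860
adj(I−A) = Cᵀ =
  [ 0.4325   0.1150   0.0800]
  [ 0.3075   0.8850   0.2800]
  [ 0.1575   0.2650   0.5200]
(I − A)⁻¹ = adj(I−A) / det(I−A) ≈
  [   1.12047     0.29793     0.20725]
  [   0.79663     2.29275     0.72539]
  [   0.40803     0.68653     1.34715]
The output multiplier for sector j is the column-j sum of the Leontief inverse (I − A)⁻¹ = adj(I−A) / det(I−A).
Column 1 of adj(I−A): (0.4325, 0.3075, 0.1575); det(I−A) = 0.3860.
m_1 = (0.4325 + 0.3075 + 0.1575) / 0.3860 = 0.8975 / 0.3860 ≈ 2.3251.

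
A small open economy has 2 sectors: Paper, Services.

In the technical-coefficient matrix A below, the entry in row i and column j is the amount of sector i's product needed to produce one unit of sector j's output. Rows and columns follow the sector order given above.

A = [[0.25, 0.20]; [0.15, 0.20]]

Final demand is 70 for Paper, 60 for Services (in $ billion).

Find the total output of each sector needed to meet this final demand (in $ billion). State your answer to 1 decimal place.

I − A =
  [   0.75    -0.20]
  [  -0.15     0.80]
det(I−A) = (0.75)(0.80) − (-0.20)(-0.15) = 0.5700
adj(I−A) = [[0.80, 0.20], [0.15, 0.75]]
(I − A)⁻¹ = adj(I−A) / det(I−A) ≈
  [   1.4035     0.3509]
  [   0.2632     1.3158]
x = (I − A)⁻¹ d = adj(I−A)·d / det(I−A), with det(I−A) = 0.5700:
  x_P = (0.80·70 + 0.20·60) / 0.5700 = 68.00 / 0.5700 ≈ 119.3
  x_S = (0.15·70 + 0.75·60) / 0.5700 = 55.50 / 0.5700 ≈ 97.4

x_P = 119.3, x_S = 97.4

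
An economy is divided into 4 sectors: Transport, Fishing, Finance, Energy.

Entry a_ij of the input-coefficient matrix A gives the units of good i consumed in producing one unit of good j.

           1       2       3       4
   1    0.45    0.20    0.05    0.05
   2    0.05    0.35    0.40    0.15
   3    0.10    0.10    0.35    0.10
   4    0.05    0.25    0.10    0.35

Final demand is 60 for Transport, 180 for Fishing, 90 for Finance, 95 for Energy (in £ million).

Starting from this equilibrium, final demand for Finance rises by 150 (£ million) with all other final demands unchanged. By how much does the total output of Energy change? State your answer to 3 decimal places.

Δx_4 = 147.126

I − A =
  [   0.55    -0.20    -0.05    -0.05]
  [  -0.05     0.65    -0.40    -0.15]
  [  -0.10    -0.10     0.65    -0.10]
  [  -0.05    -0.25    -0.10     0.65]
Compute the cofactors C_ij = (−1)^(i+j)·(3×3 minor ij) of I−A; the adjugate is their transpose:
adj(I−A) = Cᵀ =
  [ 0.206250   0.095625   0.082500   0.050625]
  [ 0.055000   0.221250   0.152500   0.078750]
  [ 0.047000   0.064500   0.201500   0.049500]
  [ 0.044250   0.102375   0.096000   0.192375]
det(I−A) = Σ_j (I−A)_1j·C_1j = (0.55)(0.206250) + (-0.20)(0.055000) + (-0.05)(0.047000) + (-0.05)(0.044250) = 0.097875
(I − A)⁻¹ = adj(I−A) / det(I−A) ≈
  [   2.1073     0.9770     0.8429     0.5172]
  [   0.5619     2.2605     1.5581     0.8046]
  [   0.4802     0.6590     2.0587     0.5057]
  [   0.4521     1.0460     0.9808     1.9655]
Δx = (I − A)⁻¹ Δd with Δd having +150 in the Finance component and 0 elsewhere.
So Δx_4 = L_43 · (+150), where L_43 = adj(I−A)_43 / det(I−A) = 0.096000 / 0.097875.
Δx_4 = 0.096000 × (+150) / 0.097875 = 14.40 / 0.097875 ≈ 147.126.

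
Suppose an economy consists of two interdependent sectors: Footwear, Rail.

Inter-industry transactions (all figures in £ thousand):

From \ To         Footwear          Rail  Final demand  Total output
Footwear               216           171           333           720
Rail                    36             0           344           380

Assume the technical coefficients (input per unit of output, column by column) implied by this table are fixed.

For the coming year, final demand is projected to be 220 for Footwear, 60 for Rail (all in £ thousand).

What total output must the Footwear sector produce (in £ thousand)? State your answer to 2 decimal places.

Technical coefficients a_ij = z_ij / X_j:
  a_FF = 216/720 = 0.30, a_RF = 36/720 = 0.05
  a_FR = 171/380 = 0.45, a_RR = 0/380 = 0.00
I − A =
  [   0.70    -0.45]
  [  -0.05     1.00]
det(I−A) = (0.70)(1.00) − (-0.45)(-0.05) = 0.6775
adj(I−A) = [[1.00, 0.45], [0.05, 0.70]]
(I − A)⁻¹ = adj(I−A) / det(I−A) ≈
  [   1.4760     0.6642]
  [   0.0738     1.0332]
x = (I − A)⁻¹ d = adj(I−A)·d / det(I−A), with det(I−A) = 0.6775:
  x_F = (1.00·220 + 0.45·60) / 0.6775 = 247.00 / 0.6775 ≈ 364.58
  x_R = (0.05·220 + 0.70·60) / 0.6775 = 53.00 / 0.6775 ≈ 78.23

x_F = 364.58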